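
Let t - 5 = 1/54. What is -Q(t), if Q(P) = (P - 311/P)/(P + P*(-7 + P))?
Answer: -45005490/3892373 ≈ -11.562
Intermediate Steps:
t = 271/54 (t = 5 + 1/54 = 271/54 ≈ 5.0185)
Q(P) = (P - 311/P)/(P + P*(-7 + P))
-Q(t) = -(-311 + (271/54)²)/((271/54)²*(-6 + 271/54)) = -2916*(-311 + 73441/2916)/(73441*(-53/54)) = -2916*(-54)*(-833435)/(73441*53*2916) = -1*45005490/3892373 = -45005490/3892373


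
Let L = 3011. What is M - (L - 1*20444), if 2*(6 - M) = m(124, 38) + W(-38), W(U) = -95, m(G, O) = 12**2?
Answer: 34829/2 ≈ 17415.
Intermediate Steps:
m(G, O) = 144
M = -37/2 (M = 6 - (144 - 95)/2 = 6 - 1/2*49 = 6 - 49/2 = -37/2 ≈ -18.500)
M - (L - 1*20444) = -37/2 - (3011 - 1*20444) = -37/2 - (3011 - 20444) = -37/2 - 1*(-17433) = -37/2 + 17433 = 34829/2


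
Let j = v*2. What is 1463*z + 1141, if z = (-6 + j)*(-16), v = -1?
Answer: 188405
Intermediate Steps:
j = -2 (j = -1*2 = -2)
z = 128 (z = (-6 - 2)*(-16) = -8*(-16) = 128)
1463*z + 1141 = 1463*128 + 1141 = 187264 + 1141 = 188405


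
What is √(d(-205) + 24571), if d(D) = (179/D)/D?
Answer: √1032596454/205 ≈ 156.75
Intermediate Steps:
d(D) = 179/D²
√(d(-205) + 24571) = √(179/(-205)² + 24571) = √(179*(1/42025) + 24571) = √(179/42025 + 24571) = √(1032596454/42025) = √1032596454/205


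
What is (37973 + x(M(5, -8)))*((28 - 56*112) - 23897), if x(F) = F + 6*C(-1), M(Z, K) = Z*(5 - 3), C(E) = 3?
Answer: -1145388141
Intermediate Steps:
M(Z, K) = 2*Z (M(Z, K) = Z*2 = 2*Z)
x(F) = 18 + F (x(F) = F + 6*3 = F + 18 = 18 + F)
(37973 + x(M(5, -8)))*((28 - 56*112) - 23897) = (37973 + (18 + 2*5))*((28 - 56*112) - 23897) = (37973 + (18 + 10))*((28 - 6272) - 23897) = (37973 + 28)*(-6244 - 23897) = 38001*(-30141) = -1145388141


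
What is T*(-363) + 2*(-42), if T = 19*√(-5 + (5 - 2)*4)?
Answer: -84 - 6897*√7 ≈ -18332.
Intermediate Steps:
T = 19*√7 (T = 19*√(-5 + 3*4) = 19*√(-5 + 12) = 19*√7 ≈ 50.269)
T*(-363) + 2*(-42) = (19*√7)*(-363) + 2*(-42) = -6897*√7 - 84 = -84 - 6897*√7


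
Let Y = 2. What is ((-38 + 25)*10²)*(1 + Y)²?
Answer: -11700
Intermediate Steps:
((-38 + 25)*10²)*(1 + Y)² = ((-38 + 25)*10²)*(1 + 2)² = -13*100*3² = -1300*9 = -11700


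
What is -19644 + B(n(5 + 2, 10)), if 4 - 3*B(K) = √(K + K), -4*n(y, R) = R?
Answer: -58928/3 - I*√5/3 ≈ -19643.0 - 0.74536*I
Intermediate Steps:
n(y, R) = -R/4
B(K) = 4/3 - √2*√K/3 (B(K) = 4/3 - √(K + K)/3 = 4/3 - √2*√K/3)
-19644 + B(n(5 + 2, 10)) = -19644 + (4/3 - √2*√(-¼*10)/3) = -19644 + (4/3 - √2*√(-5/2)/3) = -19644 + (4/3 - √2*I*√10/2/3) = -19644 + (4/3 - I*√5/3) = -58928/3 - I*√5/3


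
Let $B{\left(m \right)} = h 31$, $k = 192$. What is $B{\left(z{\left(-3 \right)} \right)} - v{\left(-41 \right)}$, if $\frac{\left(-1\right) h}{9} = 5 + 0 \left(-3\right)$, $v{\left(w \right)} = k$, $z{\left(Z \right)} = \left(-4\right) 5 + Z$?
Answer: $-1587$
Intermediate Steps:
$z{\left(Z \right)} = -20 + Z$
$v{\left(w \right)} = 192$
$h = -45$ ($h = - 9 \left(5 + 0 \left(-3\right)\right) = - 9 \left(5 + 0\right) = \left(-9\right) 5 = -45$)
$B{\left(m \right)} = -1395$ ($B{\left(m \right)} = \left(-45\right) 31 = -1395$)
$B{\left(z{\left(-3 \right)} \right)} - v{\left(-41 \right)} = -1395 - 192 = -1587$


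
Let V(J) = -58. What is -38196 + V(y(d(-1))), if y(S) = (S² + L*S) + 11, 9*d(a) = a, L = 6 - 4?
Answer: -38254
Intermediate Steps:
L = 2
d(a) = a/9
y(S) = 11 + S² + 2*S (y(S) = (S² + 2*S) + 11 = 11 + S² + 2*S)
-38196 + V(y(d(-1))) = -38196 - 58 = -38254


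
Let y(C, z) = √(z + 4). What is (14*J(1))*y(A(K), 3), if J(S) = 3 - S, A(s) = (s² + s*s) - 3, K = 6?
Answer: 28*√7 ≈ 74.081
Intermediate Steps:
A(s) = -3 + 2*s² (A(s) = (s² + s²) - 3 = 2*s² - 3 = -3 + 2*s²)
y(C, z) = √(4 + z)
(14*J(1))*y(A(K), 3) = (14*(3 - 1*1))*√(4 + 3) = (14*(3 - 1))*√7 = (14*2)*√7 = 28*√7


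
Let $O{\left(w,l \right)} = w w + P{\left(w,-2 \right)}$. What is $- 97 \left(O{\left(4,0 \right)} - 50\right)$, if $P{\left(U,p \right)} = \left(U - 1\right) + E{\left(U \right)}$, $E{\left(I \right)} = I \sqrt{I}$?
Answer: $2231$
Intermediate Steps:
$E{\left(I \right)} = I^{\frac{3}{2}}$
$P{\left(U,p \right)} = -1 + U + U^{\frac{3}{2}}$ ($P{\left(U,p \right)} = \left(U - 1\right) + U^{\frac{3}{2}} = \left(-1 + U\right) + U^{\frac{3}{2}} = -1 + U + U^{\frac{3}{2}}$)
$O{\left(w,l \right)} = -1 + w + w^{2} + w^{\frac{3}{2}}$ ($O{\left(w,l \right)} = w w + \left(-1 + w + w^{\frac{3}{2}}\right) = w^{2} + \left(-1 + w + w^{\frac{3}{2}}\right) = -1 + w + w^{2} + w^{\frac{3}{2}}$)
$- 97 \left(O{\left(4,0 \right)} - 50\right) = - 97 \left(\left(-1 + 4 + 4^{2} + 4^{\frac{3}{2}}\right) - 50\right) = - 97 \left(\left(-1 + 4 + 16 + 8\right) - 50\right) = - 97 \left(27 - 50\right) = \left(-97\right) \left(-23\right) = 2231$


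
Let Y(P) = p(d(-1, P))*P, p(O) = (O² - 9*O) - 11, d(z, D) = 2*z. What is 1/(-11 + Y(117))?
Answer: 1/1276 ≈ 0.00078370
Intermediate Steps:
p(O) = -11 + O² - 9*O
Y(P) = 11*P (Y(P) = (-11 + (2*(-1))² - 18*(-1))*P = (-11 + (-2)² - 9*(-2))*P = (-11 + 4 + 18)*P = 11*P)
1/(-11 + Y(117)) = 1/(-11 + 11*117) = 1/(-11 + 1287) = 1/1276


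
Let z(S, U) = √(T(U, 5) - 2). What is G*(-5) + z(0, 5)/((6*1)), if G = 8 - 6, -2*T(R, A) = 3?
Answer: -10 + I*√14/12 ≈ -10.0 + 0.3118*I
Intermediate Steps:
T(R, A) = -3/2 (T(R, A) = -½*3 = -3/2)
z(S, U) = I*√14/2 (z(S, U) = √(-3/2 - 2) = √(-7/2) = I*√14/2)
G = 2
G*(-5) + z(0, 5)/((6*1)) = 2*(-5) + (I*√14/2)/((6*1)) = -10 + (I*√14/2)/6 = -10 + (I*√14/2)*(⅙) = -10 + I*√14/12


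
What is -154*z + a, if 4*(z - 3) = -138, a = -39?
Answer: 4812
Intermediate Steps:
z = -63/2 (z = 3 + (¼)*(-138) = 3 - 69/2 = -63/2 ≈ -31.500)
-154*z + a = -154*(-63/2) - 39 = 4851 - 39 = 4812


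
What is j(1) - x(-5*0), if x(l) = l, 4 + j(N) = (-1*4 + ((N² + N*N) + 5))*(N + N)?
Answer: 2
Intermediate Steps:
j(N) = -4 + 2*N*(1 + 2*N²) (j(N) = -4 + (-1*4 + ((N² + N*N) + 5))*(N + N) = -4 + (-4 + ((N² + N²) + 5))*(2*N) = -4 + (-4 + (2*N² + 5))*(2*N) = -4 + (-4 + (5 + 2*N²))*(2*N) = -4 + (1 + 2*N²)*(2*N) = -4 + 2*N*(1 + 2*N²))
j(1) - x(-5*0) = (-4 + 2*1 + 4*1³) - (-5)*0 = (-4 + 2 + 4*1) - 1*0 = (-4 + 2 + 4) + 0 = 2 + 0 = 2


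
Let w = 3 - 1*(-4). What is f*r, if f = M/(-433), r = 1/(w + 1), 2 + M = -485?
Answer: 487/3464 ≈ 0.14059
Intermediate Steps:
M = -487 (M = -2 - 485 = -487)
w = 7 (w = 3 + 4 = 7)
r = ⅛ (r = 1/(7 + 1) = 1/8 = ⅛ ≈ 0.12500)
f = 487/433 (f = -487/(-433) = -487*(-1/433) = 487/433 ≈ 1.1247)
f*r = (487/433)*(⅛) = 487/3464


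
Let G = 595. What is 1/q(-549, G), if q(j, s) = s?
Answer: 1/595 ≈ 0.0016807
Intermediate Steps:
1/q(-549, G) = 1/595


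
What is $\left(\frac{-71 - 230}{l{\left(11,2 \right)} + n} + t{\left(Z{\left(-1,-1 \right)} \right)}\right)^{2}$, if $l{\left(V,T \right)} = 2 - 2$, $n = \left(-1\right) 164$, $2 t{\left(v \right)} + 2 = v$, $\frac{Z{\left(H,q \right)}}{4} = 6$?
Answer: $\frac{4431025}{26896} \approx 164.75$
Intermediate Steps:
$Z{\left(H,q \right)} = 24$ ($Z{\left(H,q \right)} = 4 \cdot 6 = 24$)
$t{\left(v \right)} = -1 + \frac{v}{2}$
$n = -164$
$l{\left(V,T \right)} = 0$ ($l{\left(V,T \right)} = 2 - 2 = 0$)
$\left(\frac{-71 - 230}{l{\left(11,2 \right)} + n} + t{\left(Z{\left(-1,-1 \right)} \right)}\right)^{2} = \left(\frac{-71 - 230}{0 - 164} + \left(-1 + \frac{1}{2} \cdot 24\right)\right)^{2} = \left(- \frac{301}{-164} + \left(-1 + 12\right)\right)^{2} = \left(\left(-301\right) \left(- \frac{1}{164}\right) + 11\right)^{2} = \left(\frac{301}{164} + 11\right)^{2} = \left(\frac{2105}{164}\right)^{2} = \frac{4431025}{26896}$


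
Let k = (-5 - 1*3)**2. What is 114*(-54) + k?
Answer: -6092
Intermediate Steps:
k = 64 (k = (-5 - 3)**2 = (-8)**2 = 64)
114*(-54) + k = 114*(-54) + 64 = -6156 + 64 = -6092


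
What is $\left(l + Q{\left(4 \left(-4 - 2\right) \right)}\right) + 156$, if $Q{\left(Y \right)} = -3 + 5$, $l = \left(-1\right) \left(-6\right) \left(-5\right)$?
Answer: $128$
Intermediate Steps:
$l = -30$ ($l = 6 \left(-5\right) = -30$)
$Q{\left(Y \right)} = 2$
$\left(l + Q{\left(4 \left(-4 - 2\right) \right)}\right) + 156 = \left(-30 + 2\right) + 156 = -28 + 156 = 128$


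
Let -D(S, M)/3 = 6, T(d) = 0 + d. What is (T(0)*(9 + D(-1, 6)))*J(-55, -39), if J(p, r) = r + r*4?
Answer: 0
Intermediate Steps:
T(d) = d
D(S, M) = -18 (D(S, M) = -3*6 = -18)
J(p, r) = 5*r (J(p, r) = r + 4*r = 5*r)
(T(0)*(9 + D(-1, 6)))*J(-55, -39) = (0*(9 - 18))*(5*(-39)) = (0*(-9))*(-195) = 0*(-195) = 0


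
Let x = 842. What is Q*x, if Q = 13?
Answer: 10946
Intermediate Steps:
Q*x = 13*842 = 10946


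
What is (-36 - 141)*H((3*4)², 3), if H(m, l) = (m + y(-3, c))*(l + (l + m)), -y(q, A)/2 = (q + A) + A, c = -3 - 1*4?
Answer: -4725900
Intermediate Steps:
c = -7 (c = -3 - 4 = -7)
y(q, A) = -4*A - 2*q (y(q, A) = -2*((q + A) + A) = -2*((A + q) + A) = -2*(q + 2*A) = -4*A - 2*q)
H(m, l) = (34 + m)*(m + 2*l) (H(m, l) = (m + (-4*(-7) - 2*(-3)))*(l + (l + m)) = (m + (28 + 6))*(m + 2*l) = (m + 34)*(m + 2*l) = (34 + m)*(m + 2*l))
(-36 - 141)*H((3*4)², 3) = (-36 - 141)*(((3*4)²)² + 34*(3*4)² + 68*3 + 2*3*(3*4)²) = -177*((12²)² + 34*12² + 204 + 2*3*12²) = -177*(144² + 34*144 + 204 + 2*3*144) = -177*(20736 + 4896 + 204 + 864) = -177*26700 = -4725900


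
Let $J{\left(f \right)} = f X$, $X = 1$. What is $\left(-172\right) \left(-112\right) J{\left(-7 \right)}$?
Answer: $-134848$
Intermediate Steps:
$J{\left(f \right)} = f$ ($J{\left(f \right)} = f 1 = f$)
$\left(-172\right) \left(-112\right) J{\left(-7 \right)} = \left(-172\right) \left(-112\right) \left(-7\right) = 19264 \left(-7\right) = -134848$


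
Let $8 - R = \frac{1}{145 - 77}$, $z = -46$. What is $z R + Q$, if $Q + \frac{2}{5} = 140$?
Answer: $- \frac{38713}{170} \approx -227.72$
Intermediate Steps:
$Q = \frac{698}{5}$ ($Q = - \frac{2}{5} + 140 = \frac{698}{5} \approx 139.6$)
$R = \frac{543}{68}$ ($R = 8 - \frac{1}{145 - 77} = 8 - \frac{1}{68} = \frac{543}{68} \approx 7.9853$)
$z R + Q = \left(-46\right) \frac{543}{68} + \frac{698}{5} = - \frac{12489}{34} + \frac{698}{5} = - \frac{38713}{170}$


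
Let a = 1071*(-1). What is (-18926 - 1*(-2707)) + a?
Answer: -17290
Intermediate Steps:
a = -1071
(-18926 - 1*(-2707)) + a = (-18926 - 1*(-2707)) - 1071 = (-18926 + 2707) - 1071 = -16219 - 1071 = -17290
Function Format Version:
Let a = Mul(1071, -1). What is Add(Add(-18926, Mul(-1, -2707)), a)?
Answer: -17290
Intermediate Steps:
a = -1071
Add(Add(-18926, Mul(-1, -2707)), a) = Add(Add(-18926, Mul(-1, -2707)), -1071) = Add(Add(-18926, 2707), -1071) = Add(-16219, -1071) = -17290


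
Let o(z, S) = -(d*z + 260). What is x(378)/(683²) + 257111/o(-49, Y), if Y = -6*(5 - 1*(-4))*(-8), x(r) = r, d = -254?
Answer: -119934650411/5927209234 ≈ -20.235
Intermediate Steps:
Y = 432 (Y = -6*(5 + 4)*(-8) = -6*9*(-8) = -54*(-8) = 432)
o(z, S) = -260 + 254*z (o(z, S) = -(-254*z + 260) = -(260 - 254*z) = -260 + 254*z)
x(378)/(683²) + 257111/o(-49, Y) = 378/(683²) + 257111/(-260 + 254*(-49)) = 378/466489 + 257111/(-260 - 12446) = 378*(1/466489) + 257111/(-12706) = 378/466489 + 257111*(-1/12706) = 378/466489 - 257111/12706 = -119934650411/5927209234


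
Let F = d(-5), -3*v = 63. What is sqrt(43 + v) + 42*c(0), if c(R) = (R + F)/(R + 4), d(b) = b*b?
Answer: 525/2 + sqrt(22) ≈ 267.19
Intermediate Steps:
d(b) = b**2
v = -21 (v = -1/3*63 = -21)
F = 25 (F = (-5)**2 = 25)
c(R) = (25 + R)/(4 + R) (c(R) = (R + 25)/(R + 4) = (25 + R)/(4 + R))
sqrt(43 + v) + 42*c(0) = sqrt(43 - 21) + 42*((25 + 0)/(4 + 0)) = sqrt(22) + 42*(25/4) = sqrt(22) + 525/2 = 525/2 + sqrt(22)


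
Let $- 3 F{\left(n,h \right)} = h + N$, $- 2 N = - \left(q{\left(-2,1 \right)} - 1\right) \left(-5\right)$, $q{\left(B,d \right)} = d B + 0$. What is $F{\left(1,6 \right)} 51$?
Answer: $- \frac{459}{2} \approx -229.5$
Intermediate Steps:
$q{\left(B,d \right)} = B d$ ($q{\left(B,d \right)} = B d + 0 = B d$)
$N = \frac{15}{2}$ ($N = - \frac{\left(-1\right) \left(\left(-2\right) 1 - 1\right) \left(-5\right)}{2} = - \frac{\left(-1\right) \left(-2 - 1\right) \left(-5\right)}{2} = - \frac{\left(-1\right) \left(\left(-3\right) \left(-5\right)\right)}{2} = - \frac{\left(-1\right) 15}{2} = \left(- \frac{1}{2}\right) \left(-15\right) = \frac{15}{2} \approx 7.5$)
$F{\left(n,h \right)} = - \frac{5}{2} - \frac{h}{3}$ ($F{\left(n,h \right)} = - \frac{h + \frac{15}{2}}{3} = - \frac{\frac{15}{2} + h}{3} = - \frac{5}{2} - \frac{h}{3}$)
$F{\left(1,6 \right)} 51 = \left(- \frac{5}{2} - 2\right) 51 = \left(- \frac{9}{2}\right) 51 = - \frac{459}{2}$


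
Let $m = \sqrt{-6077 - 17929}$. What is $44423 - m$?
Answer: $44423 - i \sqrt{24006} \approx 44423.0 - 154.94 i$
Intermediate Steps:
$m = i \sqrt{24006}$ ($m = \sqrt{-24006} = i \sqrt{24006} \approx 154.94 i$)
$44423 - m = 44423 - i \sqrt{24006}$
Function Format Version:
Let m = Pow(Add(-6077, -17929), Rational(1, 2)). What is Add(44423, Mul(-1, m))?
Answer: Add(44423, Mul(-1, I, Pow(24006, Rational(1, 2)))) ≈ Add(44423., Mul(-154.94, I))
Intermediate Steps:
m = Mul(I, Pow(24006, Rational(1, 2))) (m = Pow(-24006, Rational(1, 2)) = Mul(I, Pow(24006, Rational(1, 2))) ≈ Mul(154.94, I))
Add(44423, Mul(-1, m)) = Add(44423, Mul(-1, Mul(I, Pow(24006, Rational(1, 2))))) = Add(44423, Mul(-1, I, Pow(24006, Rational(1, 2))))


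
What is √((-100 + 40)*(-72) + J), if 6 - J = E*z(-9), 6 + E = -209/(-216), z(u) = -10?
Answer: √1385319/18 ≈ 65.389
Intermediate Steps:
E = -1087/216 (E = -6 - 209/(-216) = -6 - 209*(-1/216) = -6 + 209/216 = -1087/216 ≈ -5.0324)
J = -4787/108 (J = 6 - (-1087)*(-10)/216 = 6 - 1*5435/108 = 6 - 5435/108 = -4787/108 ≈ -44.324)
√((-100 + 40)*(-72) + J) = √((-100 + 40)*(-72) - 4787/108) = √(-60*(-72) - 4787/108) = √(4320 - 4787/108) = √(461773/108) = √1385319/18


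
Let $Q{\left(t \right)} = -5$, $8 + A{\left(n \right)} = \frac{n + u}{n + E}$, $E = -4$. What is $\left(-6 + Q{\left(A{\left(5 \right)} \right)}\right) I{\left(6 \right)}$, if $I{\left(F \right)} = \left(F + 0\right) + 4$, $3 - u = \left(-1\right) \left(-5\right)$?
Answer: $-110$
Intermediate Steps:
$u = -2$ ($u = 3 - \left(-1\right) \left(-5\right) = 3 - 5 = -2$)
$A{\left(n \right)} = -8 + \frac{-2 + n}{-4 + n}$ ($A{\left(n \right)} = -8 + \frac{n - 2}{n - 4} = -8 + \frac{-2 + n}{-4 + n}$)
$I{\left(F \right)} = 4 + F$ ($I{\left(F \right)} = F + 4 = 4 + F$)
$\left(-6 + Q{\left(A{\left(5 \right)} \right)}\right) I{\left(6 \right)} = \left(-6 - 5\right) \left(4 + 6\right) = \left(-11\right) 10 = -110$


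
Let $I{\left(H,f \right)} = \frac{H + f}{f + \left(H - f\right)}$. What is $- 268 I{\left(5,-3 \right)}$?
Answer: $- \frac{536}{5} \approx -107.2$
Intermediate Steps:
$I{\left(H,f \right)} = \frac{H + f}{H}$
$- 268 I{\left(5,-3 \right)} = - 268 \frac{5 - 3}{5} = - 268 \cdot \frac{1}{5} \cdot 2 = \left(-268\right) \frac{2}{5} = - \frac{536}{5}$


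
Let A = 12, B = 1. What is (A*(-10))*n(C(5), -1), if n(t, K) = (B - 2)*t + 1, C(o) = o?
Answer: 480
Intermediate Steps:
n(t, K) = 1 - t (n(t, K) = (1 - 2)*t + 1 = -t + 1 = 1 - t)
(A*(-10))*n(C(5), -1) = (12*(-10))*(1 - 1*5) = -120*(1 - 5) = -120*(-4) = 480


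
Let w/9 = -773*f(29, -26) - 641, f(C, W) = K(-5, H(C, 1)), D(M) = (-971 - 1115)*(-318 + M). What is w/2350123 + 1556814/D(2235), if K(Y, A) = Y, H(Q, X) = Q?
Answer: -84349366865/223757560953 ≈ -0.37697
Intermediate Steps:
D(M) = 663348 - 2086*M (D(M) = -2086*(-318 + M) = 663348 - 2086*M)
f(C, W) = -5
w = 29016 (w = 9*(-773*(-5) - 641) = 9*(3865 - 641) = 9*3224 = 29016)
w/2350123 + 1556814/D(2235) = 29016/2350123 + 1556814/(663348 - 2086*2235) = 29016*(1/2350123) + 1556814/(663348 - 4662210) = 29016/2350123 + 1556814/(-3998862) = 29016/2350123 + 1556814*(-1/3998862) = 29016/2350123 - 37067/95211 = -84349366865/223757560953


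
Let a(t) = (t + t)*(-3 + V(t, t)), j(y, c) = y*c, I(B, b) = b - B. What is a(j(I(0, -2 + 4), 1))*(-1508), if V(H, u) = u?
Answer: 6032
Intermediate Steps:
j(y, c) = c*y
a(t) = 2*t*(-3 + t) (a(t) = (t + t)*(-3 + t) = (2*t)*(-3 + t) = 2*t*(-3 + t))
a(j(I(0, -2 + 4), 1))*(-1508) = (2*(1*((-2 + 4) - 1*0))*(-3 + 1*((-2 + 4) - 1*0)))*(-1508) = (2*(1*(2 + 0))*(-3 + 1*(2 + 0)))*(-1508) = (2*(1*2)*(-3 + 1*2))*(-1508) = (2*2*(-3 + 2))*(-1508) = (2*2*(-1))*(-1508) = -4*(-1508) = 6032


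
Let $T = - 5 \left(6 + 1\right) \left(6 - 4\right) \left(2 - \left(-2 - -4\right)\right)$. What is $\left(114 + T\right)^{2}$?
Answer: $12996$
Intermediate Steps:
$T = 0$ ($T = - 5 \cdot 7 \cdot 2 \left(2 - \left(-2 + 4\right)\right) = \left(-5\right) 14 \left(2 - 2\right) = - 70 \left(2 - 2\right) = \left(-70\right) 0 = 0$)
$\left(114 + T\right)^{2} = \left(114 + 0\right)^{2} = 114^{2} = 12996$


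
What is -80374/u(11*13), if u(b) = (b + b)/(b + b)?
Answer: -80374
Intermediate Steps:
u(b) = 1 (u(b) = (2*b)/((2*b)) = (2*b)*(1/(2*b)) = 1)
-80374/u(11*13) = -80374/1 = -80374*1 = -80374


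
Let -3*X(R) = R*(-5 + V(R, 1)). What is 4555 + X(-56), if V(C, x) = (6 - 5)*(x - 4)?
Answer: 13217/3 ≈ 4405.7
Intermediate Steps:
V(C, x) = -4 + x (V(C, x) = 1*(-4 + x) = -4 + x)
X(R) = 8*R/3 (X(R) = -R*(-5 + (-4 + 1))/3 = -R*(-5 - 3)/3 = -R*(-8)/3 = -(-8)*R/3 = 8*R/3)
4555 + X(-56) = 4555 + (8/3)*(-56) = 4555 - 448/3 = 13217/3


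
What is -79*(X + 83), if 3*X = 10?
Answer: -20461/3 ≈ -6820.3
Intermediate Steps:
X = 10/3 (X = (⅓)*10 = 10/3 ≈ 3.3333)
-79*(X + 83) = -79*(10/3 + 83) = -79*259/3 = -20461/3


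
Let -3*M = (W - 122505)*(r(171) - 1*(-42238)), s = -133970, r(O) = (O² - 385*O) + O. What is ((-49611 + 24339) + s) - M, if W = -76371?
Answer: -385647222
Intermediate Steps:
r(O) = O² - 384*O
M = 385487980 (M = -(-76371 - 122505)*(171*(-384 + 171) - 1*(-42238))/3 = -(-66292)*(171*(-213) + 42238) = -(-66292)*(-36423 + 42238) = -(-66292)*5815 = -⅓*(-1156463940) = 385487980)
((-49611 + 24339) + s) - M = ((-49611 + 24339) - 133970) - 1*385487980 = (-25272 - 133970) - 385487980 = -159242 - 385487980 = -385647222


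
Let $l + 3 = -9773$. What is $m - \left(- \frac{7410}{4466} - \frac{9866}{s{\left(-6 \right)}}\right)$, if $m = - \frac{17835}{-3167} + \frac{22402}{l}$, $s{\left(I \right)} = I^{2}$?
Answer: $\frac{86816025147253}{311107508712} \approx 279.05$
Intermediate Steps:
$l = -9776$ ($l = -3 - 9773 = -9776$)
$m = \frac{51703913}{15480296}$ ($m = - \frac{17835}{-3167} + \frac{22402}{-9776} = \left(-17835\right) \left(- \frac{1}{3167}\right) + 22402 \left(- \frac{1}{9776}\right) = \frac{17835}{3167} - \frac{11201}{4888} = \frac{51703913}{15480296} \approx 3.34$)
$m - \left(- \frac{7410}{4466} - \frac{9866}{s{\left(-6 \right)}}\right) = \frac{51703913}{15480296} - \left(- \frac{7410}{4466} - \frac{9866}{\left(-6\right)^{2}}\right) = \frac{51703913}{15480296} - \left(\left(-7410\right) \frac{1}{4466} - \frac{9866}{36}\right) = \frac{51703913}{15480296} - \left(- \frac{3705}{2233} - \frac{4933}{18}\right) = \frac{51703913}{15480296} - - \frac{11082079}{40194} = \frac{51703913}{15480296} + \frac{11082079}{40194} = \frac{86816025147253}{311107508712}$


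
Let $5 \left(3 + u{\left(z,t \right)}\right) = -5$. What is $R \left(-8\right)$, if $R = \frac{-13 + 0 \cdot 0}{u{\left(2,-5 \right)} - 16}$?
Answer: $- \frac{26}{5} \approx -5.2$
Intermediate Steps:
$u{\left(z,t \right)} = -4$ ($u{\left(z,t \right)} = -3 + \frac{1}{5} \left(-5\right) = -3 - 1 = -4$)
$R = \frac{13}{20}$ ($R = \frac{-13 + 0 \cdot 0}{-4 - 16} = \frac{-13 + 0}{-20} = \left(-13\right) \left(- \frac{1}{20}\right) = \frac{13}{20} \approx 0.65$)
$R \left(-8\right) = \frac{13}{20} \left(-8\right) = - \frac{26}{5}$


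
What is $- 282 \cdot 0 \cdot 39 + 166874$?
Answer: $166874$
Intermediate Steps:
$- 282 \cdot 0 \cdot 39 + 166874 = \left(-282\right) 0 + 166874 = 0 + 166874 = 166874$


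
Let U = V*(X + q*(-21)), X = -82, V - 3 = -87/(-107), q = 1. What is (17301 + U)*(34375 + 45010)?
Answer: 143621992455/107 ≈ 1.3423e+9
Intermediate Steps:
V = 408/107 (V = 3 - 87/(-107) = 3 - 87*(-1/107) = 3 + 87/107 = 408/107 ≈ 3.8131)
U = -42024/107 (U = 408*(-82 + 1*(-21))/107 = 408*(-82 - 21)/107 = (408/107)*(-103) = -42024/107 ≈ -392.75)
(17301 + U)*(34375 + 45010) = (17301 - 42024/107)*(34375 + 45010) = (1809183/107)*79385 = 143621992455/107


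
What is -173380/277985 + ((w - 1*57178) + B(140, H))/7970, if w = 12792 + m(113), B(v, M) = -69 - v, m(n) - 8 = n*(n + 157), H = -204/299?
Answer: -1059006689/443108090 ≈ -2.3899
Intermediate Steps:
H = -204/299 (H = -204*1/299 = -204/299 ≈ -0.68227)
m(n) = 8 + n*(157 + n) (m(n) = 8 + n*(n + 157) = 8 + n*(157 + n))
w = 43310 (w = 12792 + (8 + 113² + 157*113) = 12792 + (8 + 12769 + 17741) = 12792 + 30518 = 43310)
-173380/277985 + ((w - 1*57178) + B(140, H))/7970 = -173380/277985 + ((43310 - 1*57178) + (-69 - 1*140))/7970 = -173380*1/277985 + ((43310 - 57178) + (-69 - 140))*(1/7970) = -34676/55597 + (-13868 - 209)*(1/7970) = -34676/55597 - 14077*1/7970 = -34676/55597 - 14077/7970 = -1059006689/443108090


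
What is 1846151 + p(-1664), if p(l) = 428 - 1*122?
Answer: 1846457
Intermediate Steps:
p(l) = 306 (p(l) = 428 - 122 = 306)
1846151 + p(-1664) = 1846151 + 306 = 1846457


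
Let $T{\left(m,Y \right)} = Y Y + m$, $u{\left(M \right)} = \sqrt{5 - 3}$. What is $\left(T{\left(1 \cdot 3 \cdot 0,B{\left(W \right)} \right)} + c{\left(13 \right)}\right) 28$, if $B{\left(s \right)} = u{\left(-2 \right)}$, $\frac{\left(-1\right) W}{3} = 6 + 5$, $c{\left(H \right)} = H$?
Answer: $420$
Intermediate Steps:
$W = -33$ ($W = - 3 \left(6 + 5\right) = \left(-3\right) 11 = -33$)
$u{\left(M \right)} = \sqrt{2}$
$B{\left(s \right)} = \sqrt{2}$
$T{\left(m,Y \right)} = m + Y^{2}$ ($T{\left(m,Y \right)} = Y^{2} + m = m + Y^{2}$)
$\left(T{\left(1 \cdot 3 \cdot 0,B{\left(W \right)} \right)} + c{\left(13 \right)}\right) 28 = \left(\left(1 \cdot 3 \cdot 0 + \left(\sqrt{2}\right)^{2}\right) + 13\right) 28 = \left(\left(3 \cdot 0 + 2\right) + 13\right) 28 = \left(\left(0 + 2\right) + 13\right) 28 = \left(2 + 13\right) 28 = 15 \cdot 28 = 420$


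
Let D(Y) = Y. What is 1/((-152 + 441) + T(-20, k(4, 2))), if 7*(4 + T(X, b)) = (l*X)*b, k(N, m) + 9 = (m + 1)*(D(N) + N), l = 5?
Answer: 7/495 ≈ 0.014141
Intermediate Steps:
k(N, m) = -9 + 2*N*(1 + m) (k(N, m) = -9 + (m + 1)*(N + N) = -9 + (1 + m)*(2*N) = -9 + 2*N*(1 + m))
T(X, b) = -4 + 5*X*b/7 (T(X, b) = -4 + ((5*X)*b)/7 = -4 + (5*X*b)/7 = -4 + 5*X*b/7)
1/((-152 + 441) + T(-20, k(4, 2))) = 1/((-152 + 441) + (-4 + (5/7)*(-20)*(-9 + 2*4 + 2*4*2))) = 1/(289 + (-4 + (5/7)*(-20)*(-9 + 8 + 16))) = 1/(289 + (-4 + (5/7)*(-20)*15)) = 1/(289 + (-4 - 1500/7)) = 1/(289 - 1528/7) = 1/(495/7) = 7/495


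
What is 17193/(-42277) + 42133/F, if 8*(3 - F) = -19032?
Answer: 1740303115/100703814 ≈ 17.281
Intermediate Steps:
F = 2382 (F = 3 - 1/8*(-19032) = 3 + 2379 = 2382)
17193/(-42277) + 42133/F = 17193/(-42277) + 42133/2382 = 17193*(-1/42277) + 42133*(1/2382) = -17193/42277 + 42133/2382 = 1740303115/100703814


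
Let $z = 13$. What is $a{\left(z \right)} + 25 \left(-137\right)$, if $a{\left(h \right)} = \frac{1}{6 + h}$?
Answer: $- \frac{65074}{19} \approx -3424.9$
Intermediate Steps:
$a{\left(z \right)} + 25 \left(-137\right) = \frac{1}{6 + 13} + 25 \left(-137\right) = \frac{1}{19} - 3425 = - \frac{65074}{19}$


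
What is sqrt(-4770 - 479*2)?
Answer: 4*I*sqrt(358) ≈ 75.684*I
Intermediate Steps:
sqrt(-4770 - 479*2) = sqrt(-4770 - 958) = sqrt(-5728) = 4*I*sqrt(358)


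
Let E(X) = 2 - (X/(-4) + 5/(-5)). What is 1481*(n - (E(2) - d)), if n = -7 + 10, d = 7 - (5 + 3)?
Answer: -4443/2 ≈ -2221.5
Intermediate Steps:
d = -1 (d = 7 - 1*8 = 7 - 8 = -1)
n = 3
E(X) = 3 + X/4 (E(X) = 2 - (X*(-¼) + 5*(-⅕)) = 2 - (-X/4 - 1) = 2 - (-1 - X/4) = 2 + (1 + X/4) = 3 + X/4)
1481*(n - (E(2) - d)) = 1481*(3 - ((3 + (¼)*2) - 1*(-1))) = 1481*(3 - ((3 + ½) + 1)) = 1481*(3 - (7/2 + 1)) = 1481*(3 - 1*9/2) = 1481*(3 - 9/2) = 1481*(-3/2) = -4443/2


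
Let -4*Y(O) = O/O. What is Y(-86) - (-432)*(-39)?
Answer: -67393/4 ≈ -16848.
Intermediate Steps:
Y(O) = -¼ (Y(O) = -O/(4*O) = -¼*1 = -¼)
Y(-86) - (-432)*(-39) = -¼ - (-432)*(-39) = -¼ - 1*16848 = -¼ - 16848 = -67393/4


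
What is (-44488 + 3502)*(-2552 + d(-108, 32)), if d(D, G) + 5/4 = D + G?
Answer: 215524881/2 ≈ 1.0776e+8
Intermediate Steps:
d(D, G) = -5/4 + D + G (d(D, G) = -5/4 + (D + G) = -5/4 + D + G)
(-44488 + 3502)*(-2552 + d(-108, 32)) = (-44488 + 3502)*(-2552 + (-5/4 - 108 + 32)) = -40986*(-2552 - 309/4) = -40986*(-10517/4) = 215524881/2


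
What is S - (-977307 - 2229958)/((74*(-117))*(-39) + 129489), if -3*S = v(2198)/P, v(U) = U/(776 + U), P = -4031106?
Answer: 19225163221361813/2800222040921922 ≈ 6.8656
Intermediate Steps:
v(U) = U/(776 + U)
S = 1099/17982763866 (S = -2198/(776 + 2198)/(3*(-4031106)) = -2198/2974*(-1)/(3*4031106) = -2198*(1/2974)*(-1)/(3*4031106) = -1099*(-1)/(4461*4031106) = -1/3*(-1099/5994254622) = 1099/17982763866 ≈ 6.1114e-8)
S - (-977307 - 2229958)/((74*(-117))*(-39) + 129489) = 1099/17982763866 - (-977307 - 2229958)/((74*(-117))*(-39) + 129489) = 1099/17982763866 - (-3207265)/(-8658*(-39) + 129489) = 1099/17982763866 - (-3207265)/(337662 + 129489) = 1099/17982763866 - (-3207265)/467151 = 1099/17982763866 - 1*(-3207265/467151) = 1099/17982763866 + 3207265/467151 = 19225163221361813/2800222040921922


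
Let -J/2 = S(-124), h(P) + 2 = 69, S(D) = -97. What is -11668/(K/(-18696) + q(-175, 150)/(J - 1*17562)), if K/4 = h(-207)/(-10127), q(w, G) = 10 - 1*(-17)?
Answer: 368928665537952/49109365 ≈ 7.5124e+6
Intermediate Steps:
q(w, G) = 27 (q(w, G) = 10 + 17 = 27)
h(P) = 67 (h(P) = -2 + 69 = 67)
J = 194 (J = -2*(-97) = 194)
K = -268/10127 (K = 4*(67/(-10127)) = 4*(67*(-1/10127)) = 4*(-67/10127) = -268/10127 ≈ -0.026464)
-11668/(K/(-18696) + q(-175, 150)/(J - 1*17562)) = -11668/(-268/10127/(-18696) + 27/(194 - 1*17562)) = -11668/(-268/10127*(-1/18696) + 27/(194 - 17562)) = -11668/(67/47333598 + 27/(-17368)) = -11668/(67/47333598 + 27*(-1/17368)) = -11668/(67/47333598 - 27/17368) = -11668/(-49109365/31618843464) = -11668*(-31618843464/49109365) = 368928665537952/49109365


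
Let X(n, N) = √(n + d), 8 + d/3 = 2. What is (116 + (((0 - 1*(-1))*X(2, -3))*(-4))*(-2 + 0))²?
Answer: 12432 + 7424*I ≈ 12432.0 + 7424.0*I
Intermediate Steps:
d = -18 (d = -24 + 3*2 = -24 + 6 = -18)
X(n, N) = √(-18 + n) (X(n, N) = √(n - 18) = √(-18 + n))
(116 + (((0 - 1*(-1))*X(2, -3))*(-4))*(-2 + 0))² = (116 + (((0 - 1*(-1))*√(-18 + 2))*(-4))*(-2 + 0))² = (116 + (((0 + 1)*√(-16))*(-4))*(-2))² = (116 + ((1*(4*I))*(-4))*(-2))² = (116 + ((4*I)*(-4))*(-2))² = (116 - 16*I*(-2))² = (116 + 32*I)²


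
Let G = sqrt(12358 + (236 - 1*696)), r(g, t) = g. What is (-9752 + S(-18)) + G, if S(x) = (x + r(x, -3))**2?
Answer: -8456 + 3*sqrt(1322) ≈ -8346.9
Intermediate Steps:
G = 3*sqrt(1322) (G = sqrt(12358 + (236 - 696)) = sqrt(12358 - 460) = sqrt(11898) = 3*sqrt(1322) ≈ 109.08)
S(x) = 4*x**2 (S(x) = (x + x)**2 = (2*x)**2 = 4*x**2)
(-9752 + S(-18)) + G = (-9752 + 4*(-18)**2) + 3*sqrt(1322) = (-9752 + 4*324) + 3*sqrt(1322) = (-9752 + 1296) + 3*sqrt(1322) = -8456 + 3*sqrt(1322)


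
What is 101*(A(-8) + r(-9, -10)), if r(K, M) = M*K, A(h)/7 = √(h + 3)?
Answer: 9090 + 707*I*√5 ≈ 9090.0 + 1580.9*I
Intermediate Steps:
A(h) = 7*√(3 + h) (A(h) = 7*√(h + 3) = 7*√(3 + h))
r(K, M) = K*M
101*(A(-8) + r(-9, -10)) = 101*(7*√(3 - 8) - 9*(-10)) = 101*(7*√(-5) + 90) = 101*(7*(I*√5) + 90) = 101*(7*I*√5 + 90) = 101*(90 + 7*I*√5) = 9090 + 707*I*√5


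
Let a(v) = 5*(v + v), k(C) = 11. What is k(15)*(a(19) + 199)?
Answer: 4279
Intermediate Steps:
a(v) = 10*v (a(v) = 5*(2*v) = 10*v)
k(15)*(a(19) + 199) = 11*(10*19 + 199) = 11*(190 + 199) = 11*389 = 4279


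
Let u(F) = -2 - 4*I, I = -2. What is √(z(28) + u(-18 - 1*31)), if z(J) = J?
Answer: √34 ≈ 5.8309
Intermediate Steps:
u(F) = 6 (u(F) = -2 - 4*(-2) = -2 + 8 = 6)
√(z(28) + u(-18 - 1*31)) = √(28 + 6) = √34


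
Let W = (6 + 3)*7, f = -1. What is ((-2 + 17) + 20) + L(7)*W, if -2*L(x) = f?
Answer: 133/2 ≈ 66.500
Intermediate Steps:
L(x) = ½ (L(x) = -½*(-1) = ½)
W = 63 (W = 9*7 = 63)
((-2 + 17) + 20) + L(7)*W = ((-2 + 17) + 20) + (½)*63 = (15 + 20) + 63/2 = 35 + 63/2 = 133/2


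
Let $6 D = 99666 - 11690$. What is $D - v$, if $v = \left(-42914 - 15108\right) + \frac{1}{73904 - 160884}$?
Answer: $\frac{18966336923}{260940} \approx 72685.0$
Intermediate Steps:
$D = \frac{43988}{3}$ ($D = \frac{99666 - 11690}{6} = \frac{1}{6} \cdot 87976 = \frac{43988}{3} \approx 14663.0$)
$v = - \frac{5046753561}{86980}$ ($v = -58022 + \frac{1}{-86980} = -58022 - \frac{1}{86980} = - \frac{5046753561}{86980} \approx -58022.0$)
$D - v = \frac{43988}{3} - - \frac{5046753561}{86980} = \frac{43988}{3} + \frac{5046753561}{86980} = \frac{18966336923}{260940}$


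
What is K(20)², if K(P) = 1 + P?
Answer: 441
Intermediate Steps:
K(20)² = (1 + 20)² = 21² = 441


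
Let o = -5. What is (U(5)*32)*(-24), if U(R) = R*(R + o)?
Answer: 0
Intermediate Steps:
U(R) = R*(-5 + R) (U(R) = R*(R - 5) = R*(-5 + R))
(U(5)*32)*(-24) = ((5*(-5 + 5))*32)*(-24) = ((5*0)*32)*(-24) = (0*32)*(-24) = 0*(-24) = 0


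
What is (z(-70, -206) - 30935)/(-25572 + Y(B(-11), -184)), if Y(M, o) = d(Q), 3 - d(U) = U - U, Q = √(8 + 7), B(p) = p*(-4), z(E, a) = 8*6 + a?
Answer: 31093/25569 ≈ 1.2160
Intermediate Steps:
z(E, a) = 48 + a
B(p) = -4*p
Q = √15 ≈ 3.8730
d(U) = 3 (d(U) = 3 - (U - U) = 3 - 1*0 = 3 + 0 = 3)
Y(M, o) = 3
(z(-70, -206) - 30935)/(-25572 + Y(B(-11), -184)) = ((48 - 206) - 30935)/(-25572 + 3) = (-158 - 30935)/(-25569) = -31093*(-1/25569) = 31093/25569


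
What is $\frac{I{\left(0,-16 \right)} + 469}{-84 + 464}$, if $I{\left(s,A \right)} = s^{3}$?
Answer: $\frac{469}{380} \approx 1.2342$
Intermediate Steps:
$\frac{I{\left(0,-16 \right)} + 469}{-84 + 464} = \frac{0^{3} + 469}{-84 + 464} = \frac{0 + 469}{380} = 469 \cdot \frac{1}{380} = \frac{469}{380}$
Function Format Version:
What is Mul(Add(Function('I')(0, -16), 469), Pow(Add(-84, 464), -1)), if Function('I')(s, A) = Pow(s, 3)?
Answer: Rational(469, 380) ≈ 1.2342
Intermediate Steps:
Mul(Add(Function('I')(0, -16), 469), Pow(Add(-84, 464), -1)) = Mul(Add(Pow(0, 3), 469), Pow(Add(-84, 464), -1)) = Mul(Add(0, 469), Pow(380, -1)) = Mul(469, Rational(1, 380)) = Rational(469, 380)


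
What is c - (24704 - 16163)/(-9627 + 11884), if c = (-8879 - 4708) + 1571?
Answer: -27128653/2257 ≈ -12020.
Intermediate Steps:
c = -12016 (c = -13587 + 1571 = -12016)
c - (24704 - 16163)/(-9627 + 11884) = -12016 - (24704 - 16163)/(-9627 + 11884) = -12016 - 8541/2257 = -27128653/2257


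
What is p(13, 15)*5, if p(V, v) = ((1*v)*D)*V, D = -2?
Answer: -1950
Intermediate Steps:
p(V, v) = -2*V*v (p(V, v) = ((1*v)*(-2))*V = (v*(-2))*V = (-2*v)*V = -2*V*v)
p(13, 15)*5 = -2*13*15*5 = -390*5 = -1950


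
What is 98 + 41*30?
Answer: 1328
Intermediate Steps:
98 + 41*30 = 98 + 1230 = 1328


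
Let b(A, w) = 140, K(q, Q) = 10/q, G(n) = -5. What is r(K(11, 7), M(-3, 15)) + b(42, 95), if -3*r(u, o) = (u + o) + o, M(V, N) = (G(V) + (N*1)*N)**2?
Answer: -1060190/33 ≈ -32127.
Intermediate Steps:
M(V, N) = (-5 + N**2)**2 (M(V, N) = (-5 + (N*1)*N)**2 = (-5 + N*N)**2 = (-5 + N**2)**2)
r(u, o) = -2*o/3 - u/3 (r(u, o) = -((u + o) + o)/3 = -((o + u) + o)/3 = -(u + 2*o)/3 = -2*o/3 - u/3)
r(K(11, 7), M(-3, 15)) + b(42, 95) = (-2*(-5 + 15**2)**2/3 - 10/(3*11)) + 140 = (-2*(-5 + 225)**2/3 - 10/(3*11)) + 140 = (-2/3*220**2 - 1/3*10/11) + 140 = (-2/3*48400 - 10/33) + 140 = (-96800/3 - 10/33) + 140 = -1064810/33 + 140 = -1060190/33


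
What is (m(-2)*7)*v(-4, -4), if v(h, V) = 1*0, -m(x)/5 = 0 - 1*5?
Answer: 0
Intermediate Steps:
m(x) = 25 (m(x) = -5*(0 - 1*5) = -5*(0 - 5) = -5*(-5) = 25)
v(h, V) = 0
(m(-2)*7)*v(-4, -4) = (25*7)*0 = 175*0 = 0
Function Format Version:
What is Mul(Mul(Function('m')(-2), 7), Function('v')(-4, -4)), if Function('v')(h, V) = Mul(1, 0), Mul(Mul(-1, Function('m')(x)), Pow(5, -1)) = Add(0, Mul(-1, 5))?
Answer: 0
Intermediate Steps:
Function('m')(x) = 25 (Function('m')(x) = Mul(-5, Add(0, Mul(-1, 5))) = Mul(-5, Add(0, -5)) = Mul(-5, -5) = 25)
Function('v')(h, V) = 0
Mul(Mul(Function('m')(-2), 7), Function('v')(-4, -4)) = Mul(Mul(25, 7), 0) = Mul(175, 0) = 0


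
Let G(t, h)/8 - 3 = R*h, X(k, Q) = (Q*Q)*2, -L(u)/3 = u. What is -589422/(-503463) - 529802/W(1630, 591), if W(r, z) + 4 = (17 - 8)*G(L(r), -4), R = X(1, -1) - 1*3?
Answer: -44406832221/41955250 ≈ -1058.4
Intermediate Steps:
L(u) = -3*u
X(k, Q) = 2*Q² (X(k, Q) = Q²*2 = 2*Q²)
R = -1 (R = 2*(-1)² - 1*3 = 2*1 - 3 = 2 - 3 = -1)
G(t, h) = 24 - 8*h (G(t, h) = 24 + 8*(-h) = 24 - 8*h)
W(r, z) = 500 (W(r, z) = -4 + (17 - 8)*(24 - 8*(-4)) = -4 + 9*(24 + 32) = -4 + 9*56 = -4 + 504 = 500)
-589422/(-503463) - 529802/W(1630, 591) = -589422/(-503463) - 529802/500 = -589422*(-1/503463) - 529802*1/500 = 196474/167821 - 264901/250 = -44406832221/41955250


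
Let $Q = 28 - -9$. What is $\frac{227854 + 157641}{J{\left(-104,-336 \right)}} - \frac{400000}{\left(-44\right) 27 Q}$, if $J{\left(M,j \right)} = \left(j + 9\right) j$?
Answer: $\frac{1691489395}{134153712} \approx 12.609$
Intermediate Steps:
$Q = 37$ ($Q = 28 + 9 = 37$)
$J{\left(M,j \right)} = j \left(9 + j\right)$ ($J{\left(M,j \right)} = \left(9 + j\right) j = j \left(9 + j\right)$)
$\frac{227854 + 157641}{J{\left(-104,-336 \right)}} - \frac{400000}{\left(-44\right) 27 Q} = \frac{227854 + 157641}{\left(-336\right) \left(9 - 336\right)} - \frac{400000}{\left(-44\right) 27 \cdot 37} = \frac{385495}{\left(-336\right) \left(-327\right)} - \frac{400000}{\left(-1188\right) 37} = \frac{385495}{109872} - \frac{400000}{-43956} = 385495 \cdot \frac{1}{109872} - - \frac{100000}{10989} = \frac{385495}{109872} + \frac{100000}{10989} = \frac{1691489395}{134153712}$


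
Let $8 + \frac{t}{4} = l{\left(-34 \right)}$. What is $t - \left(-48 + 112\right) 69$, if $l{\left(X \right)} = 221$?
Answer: $-3564$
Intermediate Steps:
$t = 852$ ($t = -32 + 4 \cdot 221 = -32 + 884 = 852$)
$t - \left(-48 + 112\right) 69 = 852 - \left(-48 + 112\right) 69 = 852 - 64 \cdot 69 = 852 - 4416 = -3564$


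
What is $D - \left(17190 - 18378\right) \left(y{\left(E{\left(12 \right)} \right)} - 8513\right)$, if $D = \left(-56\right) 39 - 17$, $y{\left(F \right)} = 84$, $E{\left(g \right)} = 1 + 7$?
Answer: $-10015853$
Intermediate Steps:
$E{\left(g \right)} = 8$
$D = -2201$ ($D = -2184 - 17 = -2201$)
$D - \left(17190 - 18378\right) \left(y{\left(E{\left(12 \right)} \right)} - 8513\right) = -2201 - \left(17190 - 18378\right) \left(84 - 8513\right) = -2201 - \left(-1188\right) \left(-8429\right) = -2201 - 10013652 = -10015853$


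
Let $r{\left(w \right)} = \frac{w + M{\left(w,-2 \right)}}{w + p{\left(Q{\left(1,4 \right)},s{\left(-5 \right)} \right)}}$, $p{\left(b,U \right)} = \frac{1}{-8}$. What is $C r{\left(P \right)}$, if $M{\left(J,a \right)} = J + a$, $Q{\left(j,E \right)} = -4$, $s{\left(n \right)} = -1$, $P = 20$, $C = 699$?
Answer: $\frac{70832}{53} \approx 1336.5$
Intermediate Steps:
$p{\left(b,U \right)} = - \frac{1}{8}$
$r{\left(w \right)} = \frac{-2 + 2 w}{- \frac{1}{8} + w}$ ($r{\left(w \right)} = \frac{w + \left(w - 2\right)}{w - \frac{1}{8}} = \frac{w + \left(-2 + w\right)}{- \frac{1}{8} + w} = \frac{-2 + 2 w}{- \frac{1}{8} + w}$)
$C r{\left(P \right)} = 699 \frac{16 \left(-1 + 20\right)}{-1 + 8 \cdot 20} = 699 \cdot 16 \frac{1}{-1 + 160} \cdot 19 = 699 \cdot 16 \cdot \frac{1}{159} \cdot 19 = 699 \cdot \frac{304}{159} = \frac{70832}{53}$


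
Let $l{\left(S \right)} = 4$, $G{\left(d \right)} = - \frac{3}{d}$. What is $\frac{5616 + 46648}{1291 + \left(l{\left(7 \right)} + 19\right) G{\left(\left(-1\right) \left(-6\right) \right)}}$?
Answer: $\frac{104528}{2559} \approx 40.847$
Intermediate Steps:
$\frac{5616 + 46648}{1291 + \left(l{\left(7 \right)} + 19\right) G{\left(\left(-1\right) \left(-6\right) \right)}} = \frac{5616 + 46648}{1291 + \left(4 + 19\right) \left(- \frac{3}{\left(-1\right) \left(-6\right)}\right)} = \frac{52264}{1291 + 23 \left(- \frac{3}{6}\right)} = \frac{52264}{1291 + 23 \left(\left(-3\right) \frac{1}{6}\right)} = \frac{52264}{1291 + 23 \left(- \frac{1}{2}\right)} = \frac{52264}{1291 - \frac{23}{2}} = \frac{52264}{\frac{2559}{2}} = 52264 \cdot \frac{2}{2559} = \frac{104528}{2559}$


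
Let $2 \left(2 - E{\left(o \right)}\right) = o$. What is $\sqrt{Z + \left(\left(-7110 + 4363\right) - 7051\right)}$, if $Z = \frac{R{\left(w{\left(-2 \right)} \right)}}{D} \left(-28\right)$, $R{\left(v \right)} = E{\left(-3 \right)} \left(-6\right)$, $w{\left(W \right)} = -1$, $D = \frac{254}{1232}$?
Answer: $\frac{i \sqrt{112031526}}{127} \approx 83.343 i$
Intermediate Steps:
$E{\left(o \right)} = 2 - \frac{o}{2}$
$D = \frac{127}{616}$ ($D = 254 \cdot \frac{1}{1232} = \frac{127}{616} \approx 0.20617$)
$R{\left(v \right)} = -21$ ($R{\left(v \right)} = \left(2 - - \frac{3}{2}\right) \left(-6\right) = \left(2 + \frac{3}{2}\right) \left(-6\right) = \frac{7}{2} \left(-6\right) = -21$)
$Z = \frac{362208}{127}$ ($Z = - \frac{21}{\frac{127}{616}} \left(-28\right) = \left(-21\right) \frac{616}{127} \left(-28\right) = \left(- \frac{12936}{127}\right) \left(-28\right) = \frac{362208}{127} \approx 2852.0$)
$\sqrt{Z + \left(\left(-7110 + 4363\right) - 7051\right)} = \sqrt{\frac{362208}{127} + \left(\left(-7110 + 4363\right) - 7051\right)} = \sqrt{\frac{362208}{127} - 9798} = \sqrt{- \frac{882138}{127}} = \frac{i \sqrt{112031526}}{127}$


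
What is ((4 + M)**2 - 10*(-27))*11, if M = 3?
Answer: 3509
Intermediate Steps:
((4 + M)**2 - 10*(-27))*11 = ((4 + 3)**2 - 10*(-27))*11 = (7**2 + 270)*11 = (49 + 270)*11 = 319*11 = 3509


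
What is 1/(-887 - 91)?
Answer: -1/978 ≈ -0.0010225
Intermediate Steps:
1/(-887 - 91) = 1/(-978) = -1/978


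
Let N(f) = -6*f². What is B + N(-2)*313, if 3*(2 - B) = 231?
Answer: -7587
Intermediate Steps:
B = -75 (B = 2 - ⅓*231 = 2 - 77 = -75)
B + N(-2)*313 = -75 - 6*(-2)²*313 = -75 - 6*4*313 = -75 - 24*313 = -75 - 7512 = -7587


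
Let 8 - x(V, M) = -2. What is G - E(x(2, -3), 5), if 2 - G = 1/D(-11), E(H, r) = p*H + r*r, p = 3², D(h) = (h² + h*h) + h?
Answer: -26104/231 ≈ -113.00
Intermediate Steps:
D(h) = h + 2*h² (D(h) = (h² + h²) + h = 2*h² + h = h + 2*h²)
x(V, M) = 10 (x(V, M) = 8 - 1*(-2) = 8 + 2 = 10)
p = 9
E(H, r) = r² + 9*H (E(H, r) = 9*H + r*r = 9*H + r² = r² + 9*H)
G = 461/231 (G = 2 - 1/((-11*(1 + 2*(-11)))) = 2 - 1/((-11*(1 - 22))) = 2 - 1/((-11*(-21))) = 2 - 1/231 = 461/231 ≈ 1.9957)
G - E(x(2, -3), 5) = 461/231 - (5² + 9*10) = 461/231 - (25 + 90) = 461/231 - 1*115 = 461/231 - 115 = -26104/231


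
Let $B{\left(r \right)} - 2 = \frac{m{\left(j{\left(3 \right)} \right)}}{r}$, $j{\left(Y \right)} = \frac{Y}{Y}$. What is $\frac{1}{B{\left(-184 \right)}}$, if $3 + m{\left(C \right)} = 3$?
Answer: $\frac{1}{2} \approx 0.5$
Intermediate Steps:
$j{\left(Y \right)} = 1$
$m{\left(C \right)} = 0$ ($m{\left(C \right)} = -3 + 3 = 0$)
$B{\left(r \right)} = 2$ ($B{\left(r \right)} = 2 + \frac{0}{r} = 2 + 0 = 2$)
$\frac{1}{B{\left(-184 \right)}} = \frac{1}{2}$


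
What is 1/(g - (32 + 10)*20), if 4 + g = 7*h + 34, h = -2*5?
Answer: -1/880 ≈ -0.0011364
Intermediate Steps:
h = -10
g = -40 (g = -4 + (7*(-10) + 34) = -4 + (-70 + 34) = -4 - 36 = -40)
1/(g - (32 + 10)*20) = 1/(-40 - (32 + 10)*20) = 1/(-40 - 42*20) = 1/(-40 - 1*840) = 1/(-40 - 840) = 1/(-880) = -1/880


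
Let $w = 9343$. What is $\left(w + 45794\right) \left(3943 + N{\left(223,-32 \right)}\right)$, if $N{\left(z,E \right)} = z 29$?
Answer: $573976170$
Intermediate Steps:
$N{\left(z,E \right)} = 29 z$
$\left(w + 45794\right) \left(3943 + N{\left(223,-32 \right)}\right) = \left(9343 + 45794\right) \left(3943 + 29 \cdot 223\right) = 55137 \left(3943 + 6467\right) = 55137 \cdot 10410 = 573976170$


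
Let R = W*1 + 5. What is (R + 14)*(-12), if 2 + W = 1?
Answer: -216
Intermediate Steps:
W = -1 (W = -2 + 1 = -1)
R = 4 (R = -1*1 + 5 = -1 + 5 = 4)
(R + 14)*(-12) = (4 + 14)*(-12) = 18*(-12) = -216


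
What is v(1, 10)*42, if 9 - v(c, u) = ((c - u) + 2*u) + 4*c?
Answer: -252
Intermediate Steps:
v(c, u) = 9 - u - 5*c (v(c, u) = 9 - (((c - u) + 2*u) + 4*c) = 9 - ((c + u) + 4*c) = 9 - (u + 5*c) = 9 + (-u - 5*c) = 9 - u - 5*c)
v(1, 10)*42 = (9 - 1*10 - 5*1)*42 = (9 - 10 - 5)*42 = -6*42 = -252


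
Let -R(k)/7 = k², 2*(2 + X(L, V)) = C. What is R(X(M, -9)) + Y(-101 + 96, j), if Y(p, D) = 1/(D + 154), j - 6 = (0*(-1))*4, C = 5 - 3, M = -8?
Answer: -1119/160 ≈ -6.9938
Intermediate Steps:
C = 2
X(L, V) = -1 (X(L, V) = -2 + (½)*2 = -2 + 1 = -1)
j = 6 (j = 6 + (0*(-1))*4 = 6 + 0*4 = 6 + 0 = 6)
Y(p, D) = 1/(154 + D)
R(k) = -7*k²
R(X(M, -9)) + Y(-101 + 96, j) = -7*(-1)² + 1/(154 + 6) = -7*1 + 1/160 = -7 + 1/160 = -1119/160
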